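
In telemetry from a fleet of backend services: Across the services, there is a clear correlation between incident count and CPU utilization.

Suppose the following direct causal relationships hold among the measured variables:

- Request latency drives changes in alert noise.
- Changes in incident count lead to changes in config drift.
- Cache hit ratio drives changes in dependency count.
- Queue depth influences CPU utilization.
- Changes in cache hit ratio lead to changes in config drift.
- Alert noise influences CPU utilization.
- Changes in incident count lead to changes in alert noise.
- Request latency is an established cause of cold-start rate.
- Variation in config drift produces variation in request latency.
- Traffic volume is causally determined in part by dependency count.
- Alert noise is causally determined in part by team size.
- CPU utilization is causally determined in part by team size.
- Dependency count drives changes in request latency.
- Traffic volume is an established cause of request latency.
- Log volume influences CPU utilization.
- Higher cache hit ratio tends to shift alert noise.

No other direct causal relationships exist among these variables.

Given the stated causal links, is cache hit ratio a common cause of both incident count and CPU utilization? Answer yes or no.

no

Cache hit ratio has no stated causal path to incident count. A confounder must cause both variables, so cache hit ratio does not qualify.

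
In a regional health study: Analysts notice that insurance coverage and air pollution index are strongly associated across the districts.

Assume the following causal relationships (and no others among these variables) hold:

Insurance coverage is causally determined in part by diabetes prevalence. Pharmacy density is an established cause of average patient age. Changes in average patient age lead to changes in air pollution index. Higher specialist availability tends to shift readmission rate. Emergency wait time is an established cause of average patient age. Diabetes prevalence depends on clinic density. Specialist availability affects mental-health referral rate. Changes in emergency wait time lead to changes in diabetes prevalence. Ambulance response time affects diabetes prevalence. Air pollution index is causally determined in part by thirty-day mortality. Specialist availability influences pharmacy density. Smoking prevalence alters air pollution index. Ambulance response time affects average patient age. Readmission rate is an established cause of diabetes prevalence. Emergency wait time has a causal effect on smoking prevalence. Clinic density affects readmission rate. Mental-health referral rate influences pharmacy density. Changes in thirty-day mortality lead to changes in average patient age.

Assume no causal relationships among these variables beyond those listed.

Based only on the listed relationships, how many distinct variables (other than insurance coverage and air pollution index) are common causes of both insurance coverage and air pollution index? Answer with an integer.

The common causes are: ambulance response time (to insurance coverage via ambulance response time → diabetes prevalence → insurance coverage; to air pollution index via ambulance response time → average patient age → air pollution index); emergency wait time (to insurance coverage via emergency wait time → diabetes prevalence → insurance coverage; to air pollution index via emergency wait time → average patient age → air pollution index); specialist availability (to insurance coverage via specialist availability → readmission rate → diabetes prevalence → insurance coverage; to air pollution index via specialist availability → pharmacy density → average patient age → air pollution index).
Every other variable lacks a causal path to at least one of insurance coverage and air pollution index.

3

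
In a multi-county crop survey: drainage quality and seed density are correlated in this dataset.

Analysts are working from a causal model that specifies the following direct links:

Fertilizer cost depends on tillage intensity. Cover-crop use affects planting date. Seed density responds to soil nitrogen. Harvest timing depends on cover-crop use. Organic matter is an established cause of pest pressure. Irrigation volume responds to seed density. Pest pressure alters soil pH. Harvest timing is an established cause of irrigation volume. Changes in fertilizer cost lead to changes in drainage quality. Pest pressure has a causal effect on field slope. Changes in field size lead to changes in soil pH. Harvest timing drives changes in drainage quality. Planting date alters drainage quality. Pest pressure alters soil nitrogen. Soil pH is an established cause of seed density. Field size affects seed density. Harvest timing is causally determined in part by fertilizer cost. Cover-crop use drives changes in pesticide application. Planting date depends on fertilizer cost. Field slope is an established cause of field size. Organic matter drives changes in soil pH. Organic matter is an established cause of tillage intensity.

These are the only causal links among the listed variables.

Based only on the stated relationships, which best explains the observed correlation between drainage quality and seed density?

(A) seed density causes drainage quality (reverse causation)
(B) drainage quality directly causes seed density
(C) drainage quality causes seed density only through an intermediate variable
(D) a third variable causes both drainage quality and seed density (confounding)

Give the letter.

D

Organic matter causes drainage quality (organic matter → tillage intensity → fertilizer cost → drainage quality) and seed density (organic matter → soil pH → seed density) — a common cause creating the correlation.
There is no stated path from drainage quality to seed density or from seed density to drainage quality, so neither direct nor reverse causation applies.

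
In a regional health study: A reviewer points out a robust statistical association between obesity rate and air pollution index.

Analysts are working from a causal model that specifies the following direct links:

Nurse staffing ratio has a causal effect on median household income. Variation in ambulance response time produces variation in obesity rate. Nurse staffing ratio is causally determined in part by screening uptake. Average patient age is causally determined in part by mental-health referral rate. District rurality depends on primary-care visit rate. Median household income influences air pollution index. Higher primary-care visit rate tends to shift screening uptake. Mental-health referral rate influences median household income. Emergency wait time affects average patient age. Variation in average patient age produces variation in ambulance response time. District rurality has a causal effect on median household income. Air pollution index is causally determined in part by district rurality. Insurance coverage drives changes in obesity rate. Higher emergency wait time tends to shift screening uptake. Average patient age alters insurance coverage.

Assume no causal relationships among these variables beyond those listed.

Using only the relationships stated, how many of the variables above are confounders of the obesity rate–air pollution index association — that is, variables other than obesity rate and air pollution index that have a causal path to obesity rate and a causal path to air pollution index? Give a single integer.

The common causes are: emergency wait time (to obesity rate via emergency wait time → average patient age → insurance coverage → obesity rate; to air pollution index via emergency wait time → screening uptake → nurse staffing ratio → median household income → air pollution index); mental-health referral rate (to obesity rate via mental-health referral rate → average patient age → insurance coverage → obesity rate; to air pollution index via mental-health referral rate → median household income → air pollution index).
Every other variable lacks a causal path to at least one of obesity rate and air pollution index.

2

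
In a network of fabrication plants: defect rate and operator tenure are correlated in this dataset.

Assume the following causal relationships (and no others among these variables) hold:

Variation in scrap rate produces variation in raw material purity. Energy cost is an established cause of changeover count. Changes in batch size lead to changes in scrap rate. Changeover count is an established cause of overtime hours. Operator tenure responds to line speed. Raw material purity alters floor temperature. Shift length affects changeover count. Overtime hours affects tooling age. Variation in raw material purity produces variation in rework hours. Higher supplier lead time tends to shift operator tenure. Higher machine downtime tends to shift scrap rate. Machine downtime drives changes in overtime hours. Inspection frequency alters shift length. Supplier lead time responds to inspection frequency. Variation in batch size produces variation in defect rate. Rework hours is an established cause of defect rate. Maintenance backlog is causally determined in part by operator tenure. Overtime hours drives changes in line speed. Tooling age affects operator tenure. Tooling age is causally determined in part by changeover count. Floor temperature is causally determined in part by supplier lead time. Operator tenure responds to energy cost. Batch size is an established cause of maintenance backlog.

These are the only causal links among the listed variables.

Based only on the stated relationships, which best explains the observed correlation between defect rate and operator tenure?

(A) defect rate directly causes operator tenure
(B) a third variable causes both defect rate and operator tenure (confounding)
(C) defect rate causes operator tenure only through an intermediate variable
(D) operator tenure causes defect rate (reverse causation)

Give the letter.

Machine downtime causes defect rate (machine downtime → scrap rate → raw material purity → rework hours → defect rate) and operator tenure (machine downtime → overtime hours → tooling age → operator tenure) — a common cause creating the correlation.
There is no stated path from defect rate to operator tenure or from operator tenure to defect rate, so neither direct nor reverse causation applies.

B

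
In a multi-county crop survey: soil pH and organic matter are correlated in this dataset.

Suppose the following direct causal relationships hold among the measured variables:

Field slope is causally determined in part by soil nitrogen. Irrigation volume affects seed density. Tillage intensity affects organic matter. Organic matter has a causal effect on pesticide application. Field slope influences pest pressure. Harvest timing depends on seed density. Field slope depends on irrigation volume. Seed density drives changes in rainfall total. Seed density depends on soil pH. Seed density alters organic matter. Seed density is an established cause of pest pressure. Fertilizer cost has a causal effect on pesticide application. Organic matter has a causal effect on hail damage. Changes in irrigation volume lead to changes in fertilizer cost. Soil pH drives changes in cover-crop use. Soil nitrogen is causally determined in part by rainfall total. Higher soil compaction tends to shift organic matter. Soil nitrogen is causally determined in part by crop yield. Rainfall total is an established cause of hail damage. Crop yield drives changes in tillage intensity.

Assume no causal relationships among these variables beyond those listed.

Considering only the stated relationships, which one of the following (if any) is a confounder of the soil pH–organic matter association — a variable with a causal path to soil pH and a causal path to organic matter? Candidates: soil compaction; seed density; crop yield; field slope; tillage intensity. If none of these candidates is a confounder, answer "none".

none

None of the listed candidates has causal paths to both soil pH and organic matter in the stated relationships, so none is a common cause.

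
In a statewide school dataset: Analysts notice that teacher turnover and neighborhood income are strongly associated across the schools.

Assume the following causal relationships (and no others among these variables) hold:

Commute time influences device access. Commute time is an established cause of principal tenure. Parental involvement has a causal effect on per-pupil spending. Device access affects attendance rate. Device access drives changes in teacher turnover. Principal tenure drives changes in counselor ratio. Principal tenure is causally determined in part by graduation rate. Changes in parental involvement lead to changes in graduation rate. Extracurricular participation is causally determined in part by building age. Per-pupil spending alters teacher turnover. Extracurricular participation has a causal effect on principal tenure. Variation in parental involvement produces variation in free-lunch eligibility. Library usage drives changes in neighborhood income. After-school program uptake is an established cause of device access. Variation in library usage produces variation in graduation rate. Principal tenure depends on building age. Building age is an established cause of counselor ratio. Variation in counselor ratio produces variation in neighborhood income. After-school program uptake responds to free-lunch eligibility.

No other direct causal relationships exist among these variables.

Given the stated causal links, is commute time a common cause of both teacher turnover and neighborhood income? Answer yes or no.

yes

Commute time has a causal path to teacher turnover (commute time → device access → teacher turnover) and to neighborhood income (commute time → principal tenure → counselor ratio → neighborhood income), so it is a common cause of both — a confounder.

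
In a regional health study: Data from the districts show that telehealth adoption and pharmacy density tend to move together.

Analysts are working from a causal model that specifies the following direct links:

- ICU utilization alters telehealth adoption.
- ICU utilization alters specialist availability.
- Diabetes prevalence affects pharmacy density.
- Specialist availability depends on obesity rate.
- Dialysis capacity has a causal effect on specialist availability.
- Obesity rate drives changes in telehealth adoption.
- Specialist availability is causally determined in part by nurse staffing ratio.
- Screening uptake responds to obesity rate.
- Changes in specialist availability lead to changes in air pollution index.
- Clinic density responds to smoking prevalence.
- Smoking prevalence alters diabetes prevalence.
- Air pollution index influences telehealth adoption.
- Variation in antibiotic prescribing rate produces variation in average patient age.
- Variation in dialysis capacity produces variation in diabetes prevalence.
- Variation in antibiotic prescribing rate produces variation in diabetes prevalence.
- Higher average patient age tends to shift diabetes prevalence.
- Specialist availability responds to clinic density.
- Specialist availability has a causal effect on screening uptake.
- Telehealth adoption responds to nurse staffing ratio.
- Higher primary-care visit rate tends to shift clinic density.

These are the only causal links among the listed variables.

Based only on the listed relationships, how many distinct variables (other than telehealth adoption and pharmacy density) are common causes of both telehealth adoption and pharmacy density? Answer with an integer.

The common causes are: dialysis capacity (to telehealth adoption via dialysis capacity → specialist availability → air pollution index → telehealth adoption; to pharmacy density via dialysis capacity → diabetes prevalence → pharmacy density); smoking prevalence (to telehealth adoption via smoking prevalence → clinic density → specialist availability → air pollution index → telehealth adoption; to pharmacy density via smoking prevalence → diabetes prevalence → pharmacy density).
Every other variable lacks a causal path to at least one of telehealth adoption and pharmacy density.

2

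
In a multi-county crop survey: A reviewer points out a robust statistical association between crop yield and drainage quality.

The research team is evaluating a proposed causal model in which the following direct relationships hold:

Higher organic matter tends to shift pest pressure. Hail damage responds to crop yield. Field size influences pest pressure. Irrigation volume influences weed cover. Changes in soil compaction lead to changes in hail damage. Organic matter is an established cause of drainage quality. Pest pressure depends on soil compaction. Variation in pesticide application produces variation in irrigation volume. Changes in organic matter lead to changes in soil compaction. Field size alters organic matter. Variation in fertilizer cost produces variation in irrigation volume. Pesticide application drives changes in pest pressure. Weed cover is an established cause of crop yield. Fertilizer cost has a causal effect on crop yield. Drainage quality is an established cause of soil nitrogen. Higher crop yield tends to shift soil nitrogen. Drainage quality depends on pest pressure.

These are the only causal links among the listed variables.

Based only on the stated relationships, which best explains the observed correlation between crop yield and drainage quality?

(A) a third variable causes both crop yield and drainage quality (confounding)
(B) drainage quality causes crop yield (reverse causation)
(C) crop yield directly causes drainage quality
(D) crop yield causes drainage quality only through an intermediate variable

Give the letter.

Pesticide application causes crop yield (pesticide application → irrigation volume → weed cover → crop yield) and drainage quality (pesticide application → pest pressure → drainage quality) — a common cause creating the correlation.
There is no stated path from crop yield to drainage quality or from drainage quality to crop yield, so neither direct nor reverse causation applies.

A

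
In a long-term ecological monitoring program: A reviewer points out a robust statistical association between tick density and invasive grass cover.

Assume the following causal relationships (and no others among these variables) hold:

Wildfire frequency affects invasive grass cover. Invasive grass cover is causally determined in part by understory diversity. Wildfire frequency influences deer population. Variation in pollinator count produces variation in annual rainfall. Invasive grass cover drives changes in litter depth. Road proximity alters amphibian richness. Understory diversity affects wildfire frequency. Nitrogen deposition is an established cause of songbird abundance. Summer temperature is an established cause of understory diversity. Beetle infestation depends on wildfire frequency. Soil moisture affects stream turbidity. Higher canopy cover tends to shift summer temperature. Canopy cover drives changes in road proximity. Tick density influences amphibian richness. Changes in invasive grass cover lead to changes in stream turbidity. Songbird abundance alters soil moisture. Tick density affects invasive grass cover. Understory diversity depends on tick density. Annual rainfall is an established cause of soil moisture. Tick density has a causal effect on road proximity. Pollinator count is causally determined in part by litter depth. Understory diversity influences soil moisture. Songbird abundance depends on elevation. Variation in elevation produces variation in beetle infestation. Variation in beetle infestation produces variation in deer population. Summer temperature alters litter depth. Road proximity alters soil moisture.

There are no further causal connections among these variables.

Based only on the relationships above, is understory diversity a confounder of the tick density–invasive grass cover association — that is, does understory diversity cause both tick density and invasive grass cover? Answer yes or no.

Understory diversity has no stated causal path to tick density. A confounder must cause both variables, so understory diversity does not qualify.

no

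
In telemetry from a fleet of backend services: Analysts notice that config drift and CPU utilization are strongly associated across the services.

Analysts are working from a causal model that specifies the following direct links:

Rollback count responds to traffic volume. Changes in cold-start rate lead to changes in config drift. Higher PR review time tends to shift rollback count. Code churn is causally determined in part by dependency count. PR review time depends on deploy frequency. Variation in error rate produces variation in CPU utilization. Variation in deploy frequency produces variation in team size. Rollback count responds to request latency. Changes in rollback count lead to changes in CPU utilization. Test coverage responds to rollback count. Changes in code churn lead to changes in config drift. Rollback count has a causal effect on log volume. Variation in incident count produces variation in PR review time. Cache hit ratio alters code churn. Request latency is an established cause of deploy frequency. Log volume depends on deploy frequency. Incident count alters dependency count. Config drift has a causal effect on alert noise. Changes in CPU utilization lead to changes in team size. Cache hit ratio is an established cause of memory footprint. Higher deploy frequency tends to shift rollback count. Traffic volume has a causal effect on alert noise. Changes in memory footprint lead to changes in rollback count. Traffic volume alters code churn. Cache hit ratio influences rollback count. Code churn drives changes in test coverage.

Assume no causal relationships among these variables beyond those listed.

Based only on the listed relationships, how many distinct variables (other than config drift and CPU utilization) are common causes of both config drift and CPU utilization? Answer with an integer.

The common causes are: cache hit ratio (to config drift via cache hit ratio → code churn → config drift; to CPU utilization via cache hit ratio → rollback count → CPU utilization); incident count (to config drift via incident count → dependency count → code churn → config drift; to CPU utilization via incident count → PR review time → rollback count → CPU utilization); traffic volume (to config drift via traffic volume → code churn → config drift; to CPU utilization via traffic volume → rollback count → CPU utilization).
Every other variable lacks a causal path to at least one of config drift and CPU utilization.

3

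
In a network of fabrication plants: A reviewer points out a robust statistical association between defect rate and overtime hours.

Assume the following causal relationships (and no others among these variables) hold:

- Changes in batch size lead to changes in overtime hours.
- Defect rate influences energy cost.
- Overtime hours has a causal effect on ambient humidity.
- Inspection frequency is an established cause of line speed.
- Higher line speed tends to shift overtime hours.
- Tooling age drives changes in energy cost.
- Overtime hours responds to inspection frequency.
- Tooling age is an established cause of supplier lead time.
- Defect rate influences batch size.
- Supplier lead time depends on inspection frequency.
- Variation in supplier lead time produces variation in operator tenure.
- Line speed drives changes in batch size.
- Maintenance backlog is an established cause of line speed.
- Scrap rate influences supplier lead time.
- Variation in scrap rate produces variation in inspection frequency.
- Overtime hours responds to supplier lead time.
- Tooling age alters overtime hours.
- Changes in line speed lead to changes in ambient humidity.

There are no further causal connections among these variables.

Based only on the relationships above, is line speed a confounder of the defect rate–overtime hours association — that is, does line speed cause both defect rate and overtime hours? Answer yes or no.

Line speed has no stated causal path to defect rate. A confounder must cause both variables, so line speed does not qualify.

no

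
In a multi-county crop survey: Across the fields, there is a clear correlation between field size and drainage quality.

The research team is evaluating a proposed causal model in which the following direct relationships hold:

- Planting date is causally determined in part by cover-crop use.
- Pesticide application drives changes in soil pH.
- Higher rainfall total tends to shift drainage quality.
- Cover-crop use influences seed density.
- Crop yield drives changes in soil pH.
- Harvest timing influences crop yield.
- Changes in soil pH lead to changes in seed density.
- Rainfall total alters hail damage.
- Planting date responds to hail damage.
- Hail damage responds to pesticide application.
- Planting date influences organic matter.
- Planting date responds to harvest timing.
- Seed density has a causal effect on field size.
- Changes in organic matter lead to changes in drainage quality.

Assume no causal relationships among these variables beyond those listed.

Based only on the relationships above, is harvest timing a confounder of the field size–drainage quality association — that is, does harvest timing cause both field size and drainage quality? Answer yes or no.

yes

Harvest timing has a causal path to field size (harvest timing → crop yield → soil pH → seed density → field size) and to drainage quality (harvest timing → planting date → organic matter → drainage quality), so it is a common cause of both — a confounder.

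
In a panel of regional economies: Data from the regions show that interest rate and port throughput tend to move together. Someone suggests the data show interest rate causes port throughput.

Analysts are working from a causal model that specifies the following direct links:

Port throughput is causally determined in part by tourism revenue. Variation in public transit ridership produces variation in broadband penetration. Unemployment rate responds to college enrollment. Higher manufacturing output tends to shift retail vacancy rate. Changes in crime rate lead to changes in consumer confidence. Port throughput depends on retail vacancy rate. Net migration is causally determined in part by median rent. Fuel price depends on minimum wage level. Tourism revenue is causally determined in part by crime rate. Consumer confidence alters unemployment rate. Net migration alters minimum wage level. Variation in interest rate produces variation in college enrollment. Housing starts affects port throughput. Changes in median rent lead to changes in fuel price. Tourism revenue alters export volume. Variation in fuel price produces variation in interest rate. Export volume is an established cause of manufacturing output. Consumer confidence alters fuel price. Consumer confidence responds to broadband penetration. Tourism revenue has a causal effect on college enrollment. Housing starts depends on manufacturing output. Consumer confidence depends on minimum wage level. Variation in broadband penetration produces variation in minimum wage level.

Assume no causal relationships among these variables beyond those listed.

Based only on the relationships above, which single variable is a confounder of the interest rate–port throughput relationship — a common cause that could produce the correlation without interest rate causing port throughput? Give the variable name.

Crime rate has a causal path to interest rate (crime rate → consumer confidence → fuel price → interest rate) and a separate causal path to port throughput (crime rate → tourism revenue → port throughput), so it is a common cause of both.
No stated relationship gives interest rate a causal route to port throughput, so the correlation is explained by the shared upstream cause rather than a direct effect.

crime rate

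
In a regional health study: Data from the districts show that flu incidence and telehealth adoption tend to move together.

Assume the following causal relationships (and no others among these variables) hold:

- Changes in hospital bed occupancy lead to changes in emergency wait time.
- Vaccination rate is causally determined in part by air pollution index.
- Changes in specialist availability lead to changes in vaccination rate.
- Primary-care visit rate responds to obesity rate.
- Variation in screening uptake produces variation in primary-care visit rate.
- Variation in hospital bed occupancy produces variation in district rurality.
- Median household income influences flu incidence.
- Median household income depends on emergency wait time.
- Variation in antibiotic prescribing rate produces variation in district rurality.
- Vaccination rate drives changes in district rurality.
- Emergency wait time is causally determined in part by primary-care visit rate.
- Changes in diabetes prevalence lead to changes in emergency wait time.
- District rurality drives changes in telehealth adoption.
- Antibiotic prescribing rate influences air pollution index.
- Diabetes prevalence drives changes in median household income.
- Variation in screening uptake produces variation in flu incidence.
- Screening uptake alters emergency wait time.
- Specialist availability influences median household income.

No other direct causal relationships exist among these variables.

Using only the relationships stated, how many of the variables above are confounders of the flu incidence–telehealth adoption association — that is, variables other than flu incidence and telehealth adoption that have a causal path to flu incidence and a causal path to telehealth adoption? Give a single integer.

2

The common causes are: hospital bed occupancy (to flu incidence via hospital bed occupancy → emergency wait time → median household income → flu incidence; to telehealth adoption via hospital bed occupancy → district rurality → telehealth adoption); specialist availability (to flu incidence via specialist availability → median household income → flu incidence; to telehealth adoption via specialist availability → vaccination rate → district rurality → telehealth adoption).
Every other variable lacks a causal path to at least one of flu incidence and telehealth adoption.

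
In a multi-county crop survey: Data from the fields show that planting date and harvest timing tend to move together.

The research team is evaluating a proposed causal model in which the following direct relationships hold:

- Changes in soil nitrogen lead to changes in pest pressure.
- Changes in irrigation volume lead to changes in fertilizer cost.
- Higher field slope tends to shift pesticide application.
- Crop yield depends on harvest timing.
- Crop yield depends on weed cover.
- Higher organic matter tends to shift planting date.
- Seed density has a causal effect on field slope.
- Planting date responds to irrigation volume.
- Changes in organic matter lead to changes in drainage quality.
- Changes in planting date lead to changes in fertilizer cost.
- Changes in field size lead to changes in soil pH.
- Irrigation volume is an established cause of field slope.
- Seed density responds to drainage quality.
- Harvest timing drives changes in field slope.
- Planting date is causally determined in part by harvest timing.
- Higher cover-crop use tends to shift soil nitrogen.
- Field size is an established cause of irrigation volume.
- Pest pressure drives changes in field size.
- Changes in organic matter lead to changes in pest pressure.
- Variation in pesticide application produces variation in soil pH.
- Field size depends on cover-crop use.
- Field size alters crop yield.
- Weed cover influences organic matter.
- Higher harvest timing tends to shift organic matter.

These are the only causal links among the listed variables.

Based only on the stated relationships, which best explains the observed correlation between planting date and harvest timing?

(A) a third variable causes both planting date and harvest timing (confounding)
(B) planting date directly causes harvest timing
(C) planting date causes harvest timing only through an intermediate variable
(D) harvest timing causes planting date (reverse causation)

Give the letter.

D

The stated link runs harvest timing → planting date; planting date has no causal path to harvest timing. No variable causes both, so confounding is ruled out. The correlation reflects reverse causation.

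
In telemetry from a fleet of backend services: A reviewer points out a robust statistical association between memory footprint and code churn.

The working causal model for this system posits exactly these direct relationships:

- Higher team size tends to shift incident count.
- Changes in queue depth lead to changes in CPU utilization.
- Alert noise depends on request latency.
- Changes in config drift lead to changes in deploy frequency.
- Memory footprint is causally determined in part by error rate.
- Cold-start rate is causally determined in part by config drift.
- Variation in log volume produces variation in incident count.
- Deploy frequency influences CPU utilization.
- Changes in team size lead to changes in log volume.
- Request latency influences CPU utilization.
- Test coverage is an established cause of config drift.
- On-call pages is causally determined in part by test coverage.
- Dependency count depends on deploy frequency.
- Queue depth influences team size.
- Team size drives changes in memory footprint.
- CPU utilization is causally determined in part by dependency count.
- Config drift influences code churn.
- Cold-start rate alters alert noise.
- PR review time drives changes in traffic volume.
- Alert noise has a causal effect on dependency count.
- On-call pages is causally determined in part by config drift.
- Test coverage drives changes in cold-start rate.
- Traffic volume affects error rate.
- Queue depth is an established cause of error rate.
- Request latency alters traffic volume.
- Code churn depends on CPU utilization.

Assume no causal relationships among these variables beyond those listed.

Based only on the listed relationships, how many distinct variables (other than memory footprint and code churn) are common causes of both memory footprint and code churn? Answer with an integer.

2

The common causes are: queue depth (to memory footprint via queue depth → error rate → memory footprint; to code churn via queue depth → CPU utilization → code churn); request latency (to memory footprint via request latency → traffic volume → error rate → memory footprint; to code churn via request latency → CPU utilization → code churn).
Every other variable lacks a causal path to at least one of memory footprint and code churn.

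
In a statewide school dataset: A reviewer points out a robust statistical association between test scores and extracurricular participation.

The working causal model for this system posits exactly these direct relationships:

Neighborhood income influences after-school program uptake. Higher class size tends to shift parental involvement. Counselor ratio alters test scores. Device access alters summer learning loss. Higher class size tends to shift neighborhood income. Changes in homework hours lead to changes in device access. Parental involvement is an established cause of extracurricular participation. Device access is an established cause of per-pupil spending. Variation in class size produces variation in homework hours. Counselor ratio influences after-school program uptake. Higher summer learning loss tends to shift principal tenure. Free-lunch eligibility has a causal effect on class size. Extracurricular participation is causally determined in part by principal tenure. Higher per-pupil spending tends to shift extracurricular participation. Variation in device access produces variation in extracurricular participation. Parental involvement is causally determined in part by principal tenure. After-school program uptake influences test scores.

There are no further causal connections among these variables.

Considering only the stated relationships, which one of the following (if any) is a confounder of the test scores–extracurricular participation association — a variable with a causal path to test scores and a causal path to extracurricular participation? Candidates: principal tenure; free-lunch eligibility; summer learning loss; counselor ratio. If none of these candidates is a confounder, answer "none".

free-lunch eligibility

Free-lunch eligibility causes test scores (free-lunch eligibility → class size → neighborhood income → after-school program uptake → test scores) and also causes extracurricular participation (free-lunch eligibility → class size → parental involvement → extracurricular participation); it is a common cause of both.
Each of the other candidates lacks a causal path to at least one of test scores and extracurricular participation, so they do not confound the relationship.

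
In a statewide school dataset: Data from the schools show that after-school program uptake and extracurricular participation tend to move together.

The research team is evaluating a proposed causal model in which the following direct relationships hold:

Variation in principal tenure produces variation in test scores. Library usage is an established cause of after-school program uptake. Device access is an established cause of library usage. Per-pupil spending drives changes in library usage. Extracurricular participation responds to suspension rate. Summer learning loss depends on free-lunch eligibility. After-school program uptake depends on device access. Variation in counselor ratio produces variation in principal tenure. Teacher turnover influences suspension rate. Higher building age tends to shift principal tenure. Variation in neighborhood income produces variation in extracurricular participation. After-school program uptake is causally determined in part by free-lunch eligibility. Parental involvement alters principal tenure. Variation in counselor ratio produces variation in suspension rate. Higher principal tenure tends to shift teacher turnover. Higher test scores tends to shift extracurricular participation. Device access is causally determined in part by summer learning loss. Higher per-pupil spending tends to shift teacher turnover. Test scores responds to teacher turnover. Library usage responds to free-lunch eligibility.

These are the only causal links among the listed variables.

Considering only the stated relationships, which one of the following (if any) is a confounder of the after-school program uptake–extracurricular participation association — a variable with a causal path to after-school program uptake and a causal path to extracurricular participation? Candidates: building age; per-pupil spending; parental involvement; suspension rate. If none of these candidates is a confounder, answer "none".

per-pupil spending

Per-pupil spending causes after-school program uptake (per-pupil spending → library usage → after-school program uptake) and also causes extracurricular participation (per-pupil spending → teacher turnover → test scores → extracurricular participation); it is a common cause of both.
Each of the other candidates lacks a causal path to at least one of after-school program uptake and extracurricular participation, so they do not confound the relationship.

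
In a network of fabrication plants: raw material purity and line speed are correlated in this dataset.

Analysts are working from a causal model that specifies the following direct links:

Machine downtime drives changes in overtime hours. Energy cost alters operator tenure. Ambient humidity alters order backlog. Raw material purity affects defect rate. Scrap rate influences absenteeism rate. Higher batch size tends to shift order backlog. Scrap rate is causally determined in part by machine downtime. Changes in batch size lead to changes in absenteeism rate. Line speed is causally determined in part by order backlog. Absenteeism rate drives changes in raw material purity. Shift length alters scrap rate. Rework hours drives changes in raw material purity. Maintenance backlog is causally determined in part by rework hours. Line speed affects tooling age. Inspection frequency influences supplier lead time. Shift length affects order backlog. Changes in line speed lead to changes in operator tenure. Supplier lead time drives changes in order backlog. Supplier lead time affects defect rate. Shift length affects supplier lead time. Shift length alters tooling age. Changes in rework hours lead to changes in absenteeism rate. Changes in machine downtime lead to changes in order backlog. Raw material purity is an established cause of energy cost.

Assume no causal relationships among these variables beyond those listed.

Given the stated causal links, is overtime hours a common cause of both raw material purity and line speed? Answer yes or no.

no

Overtime hours has no stated causal path to either raw material purity or line speed. A confounder must cause both variables, so overtime hours does not qualify.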